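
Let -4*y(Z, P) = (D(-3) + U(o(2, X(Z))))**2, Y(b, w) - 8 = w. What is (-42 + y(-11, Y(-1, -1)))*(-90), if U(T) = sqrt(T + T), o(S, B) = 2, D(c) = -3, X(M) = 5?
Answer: 7605/2 ≈ 3802.5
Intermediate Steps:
Y(b, w) = 8 + w
U(T) = sqrt(2)*sqrt(T) (U(T) = sqrt(2*T) = sqrt(2)*sqrt(T))
y(Z, P) = -1/4 (y(Z, P) = -(-3 + sqrt(2)*sqrt(2))**2/4 = -(-3 + 2)**2/4 = -1/4*(-1)**2 = -1/4*1 = -1/4)
(-42 + y(-11, Y(-1, -1)))*(-90) = (-42 - 1/4)*(-90) = -169/4*(-90) = 7605/2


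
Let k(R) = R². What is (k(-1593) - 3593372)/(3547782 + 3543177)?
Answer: -1055723/7090959 ≈ -0.14888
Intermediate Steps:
(k(-1593) - 3593372)/(3547782 + 3543177) = ((-1593)² - 3593372)/(3547782 + 3543177) = (2537649 - 3593372)/7090959 = -1055723*1/7090959 = -1055723/7090959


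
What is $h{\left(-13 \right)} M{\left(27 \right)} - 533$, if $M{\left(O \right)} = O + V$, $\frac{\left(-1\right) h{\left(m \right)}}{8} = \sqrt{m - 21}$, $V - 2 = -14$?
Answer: $-533 - 120 i \sqrt{34} \approx -533.0 - 699.71 i$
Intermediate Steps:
$V = -12$ ($V = 2 - 14 = -12$)
$h{\left(m \right)} = - 8 \sqrt{-21 + m}$ ($h{\left(m \right)} = - 8 \sqrt{m - 21} = - 8 \sqrt{-21 + m}$)
$M{\left(O \right)} = -12 + O$ ($M{\left(O \right)} = O - 12 = -12 + O$)
$h{\left(-13 \right)} M{\left(27 \right)} - 533 = - 8 \sqrt{-21 - 13} \left(-12 + 27\right) - 533 = - 8 \sqrt{-34} \cdot 15 - 533 = - 8 i \sqrt{34} \cdot 15 - 533 = - 120 i \sqrt{34} - 533 = -533 - 120 i \sqrt{34}$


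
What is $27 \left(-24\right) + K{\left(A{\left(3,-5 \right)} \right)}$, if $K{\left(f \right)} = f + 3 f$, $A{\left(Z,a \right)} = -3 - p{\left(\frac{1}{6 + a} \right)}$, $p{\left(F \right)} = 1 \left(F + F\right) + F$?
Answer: $-672$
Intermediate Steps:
$p{\left(F \right)} = 3 F$ ($p{\left(F \right)} = 1 \cdot 2 F + F = 2 F + F = 3 F$)
$A{\left(Z,a \right)} = -3 - \frac{3}{6 + a}$
$K{\left(f \right)} = 4 f$
$27 \left(-24\right) + K{\left(A{\left(3,-5 \right)} \right)} = 27 \left(-24\right) + 4 \frac{3 \left(-7 - -5\right)}{6 - 5} = -648 + 4 \frac{3 \left(-7 + 5\right)}{1} = -648 + 4 \cdot 3 \cdot 1 \left(-2\right) = -648 + 4 \left(-6\right) = -648 - 24 = -672$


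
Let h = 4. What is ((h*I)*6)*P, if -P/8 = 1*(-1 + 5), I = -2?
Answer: 1536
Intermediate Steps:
P = -32 (P = -8*(-1 + 5) = -8*4 = -32)
((h*I)*6)*P = ((4*(-2))*6)*(-32) = -8*6*(-32) = -48*(-32) = 1536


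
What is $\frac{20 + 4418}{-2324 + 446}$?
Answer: $- \frac{2219}{939} \approx -2.3632$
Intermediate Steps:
$\frac{20 + 4418}{-2324 + 446} = \frac{4438}{-1878} = 4438 \left(- \frac{1}{1878}\right) = - \frac{2219}{939}$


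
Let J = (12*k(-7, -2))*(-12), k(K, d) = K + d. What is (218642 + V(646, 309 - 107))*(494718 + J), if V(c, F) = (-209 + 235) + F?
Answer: 108562584180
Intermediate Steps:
J = 1296 (J = (12*(-7 - 2))*(-12) = (12*(-9))*(-12) = -108*(-12) = 1296)
V(c, F) = 26 + F
(218642 + V(646, 309 - 107))*(494718 + J) = (218642 + (26 + (309 - 107)))*(494718 + 1296) = (218642 + (26 + 202))*496014 = (218642 + 228)*496014 = 218870*496014 = 108562584180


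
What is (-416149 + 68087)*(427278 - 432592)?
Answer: 1849601468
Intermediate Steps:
(-416149 + 68087)*(427278 - 432592) = -348062*(-5314) = 1849601468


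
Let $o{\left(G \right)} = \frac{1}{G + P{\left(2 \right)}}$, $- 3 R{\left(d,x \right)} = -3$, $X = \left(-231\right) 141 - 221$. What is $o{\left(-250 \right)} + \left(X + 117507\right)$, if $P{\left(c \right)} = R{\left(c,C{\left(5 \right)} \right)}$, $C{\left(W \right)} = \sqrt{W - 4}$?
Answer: $\frac{21094034}{249} \approx 84715.0$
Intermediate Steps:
$C{\left(W \right)} = \sqrt{-4 + W}$
$X = -32792$ ($X = -32571 - 221 = -32792$)
$R{\left(d,x \right)} = 1$ ($R{\left(d,x \right)} = \left(- \frac{1}{3}\right) \left(-3\right) = 1$)
$P{\left(c \right)} = 1$
$o{\left(G \right)} = \frac{1}{1 + G}$ ($o{\left(G \right)} = \frac{1}{G + 1} = \frac{1}{1 + G}$)
$o{\left(-250 \right)} + \left(X + 117507\right) = \frac{1}{1 - 250} + \left(-32792 + 117507\right) = \frac{1}{-249} + 84715 = - \frac{1}{249} + 84715 = \frac{21094034}{249}$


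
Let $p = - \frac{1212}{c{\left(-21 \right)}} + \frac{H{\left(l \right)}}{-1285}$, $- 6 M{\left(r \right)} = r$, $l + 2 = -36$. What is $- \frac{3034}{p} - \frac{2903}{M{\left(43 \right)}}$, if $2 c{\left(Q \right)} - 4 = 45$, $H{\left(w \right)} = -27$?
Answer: $\frac{62445778936}{133881231} \approx 466.43$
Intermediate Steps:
$l = -38$ ($l = -2 - 36 = -38$)
$c{\left(Q \right)} = \frac{49}{2}$ ($c{\left(Q \right)} = 2 + \frac{1}{2} \cdot 45 = 2 + \frac{45}{2} = \frac{49}{2}$)
$M{\left(r \right)} = - \frac{r}{6}$
$p = - \frac{3113517}{62965}$ ($p = - \frac{1212}{\frac{49}{2}} - \frac{27}{-1285} = \left(-1212\right) \frac{2}{49} - - \frac{27}{1285} = - \frac{2424}{49} + \frac{27}{1285} = - \frac{3113517}{62965} \approx -49.448$)
$- \frac{3034}{p} - \frac{2903}{M{\left(43 \right)}} = - \frac{3034}{- \frac{3113517}{62965}} - \frac{2903}{\left(- \frac{1}{6}\right) 43} = \left(-3034\right) \left(- \frac{62965}{3113517}\right) - \frac{2903}{- \frac{43}{6}} = \frac{191035810}{3113517} - - \frac{17418}{43} = \frac{191035810}{3113517} + \frac{17418}{43} = \frac{62445778936}{133881231}$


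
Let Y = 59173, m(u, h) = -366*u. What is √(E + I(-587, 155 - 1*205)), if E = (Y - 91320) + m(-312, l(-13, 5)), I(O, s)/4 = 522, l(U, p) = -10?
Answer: 7*√1717 ≈ 290.06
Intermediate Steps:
I(O, s) = 2088 (I(O, s) = 4*522 = 2088)
E = 82045 (E = (59173 - 91320) - 366*(-312) = -32147 + 114192 = 82045)
√(E + I(-587, 155 - 1*205)) = √(82045 + 2088) = √84133 = 7*√1717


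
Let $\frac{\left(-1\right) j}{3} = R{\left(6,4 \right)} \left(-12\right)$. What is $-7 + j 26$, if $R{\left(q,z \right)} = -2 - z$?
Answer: $-5623$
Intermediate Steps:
$j = -216$ ($j = - 3 \left(-2 - 4\right) \left(-12\right) = - 3 \left(\left(-6\right) \left(-12\right)\right) = \left(-3\right) 72 = -216$)
$-7 + j 26 = -7 - 5616 = -5623$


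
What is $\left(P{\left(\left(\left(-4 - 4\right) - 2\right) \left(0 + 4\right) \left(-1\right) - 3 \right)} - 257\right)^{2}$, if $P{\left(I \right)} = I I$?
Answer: $1236544$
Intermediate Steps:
$P{\left(I \right)} = I^{2}$
$\left(P{\left(\left(\left(-4 - 4\right) - 2\right) \left(0 + 4\right) \left(-1\right) - 3 \right)} - 257\right)^{2} = \left(\left(\left(\left(-4 - 4\right) - 2\right) \left(0 + 4\right) \left(-1\right) - 3\right)^{2} - 257\right)^{2} = \left(\left(\left(\left(-4 - 4\right) - 2\right) 4 \left(-1\right) - 3\right)^{2} - 257\right)^{2} = \left(\left(\left(-8 - 2\right) 4 \left(-1\right) - 3\right)^{2} - 257\right)^{2} = \left(\left(\left(-10\right) 4 \left(-1\right) - 3\right)^{2} - 257\right)^{2} = \left(\left(\left(-40\right) \left(-1\right) - 3\right)^{2} - 257\right)^{2} = \left(\left(40 - 3\right)^{2} - 257\right)^{2} = \left(37^{2} - 257\right)^{2} = \left(1369 - 257\right)^{2} = 1112^{2} = 1236544$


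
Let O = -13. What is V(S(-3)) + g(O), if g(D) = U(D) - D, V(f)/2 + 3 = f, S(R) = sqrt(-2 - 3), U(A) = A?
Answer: -6 + 2*I*sqrt(5) ≈ -6.0 + 4.4721*I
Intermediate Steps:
S(R) = I*sqrt(5) (S(R) = sqrt(-5) = I*sqrt(5))
V(f) = -6 + 2*f
g(D) = 0 (g(D) = D - D = 0)
V(S(-3)) + g(O) = (-6 + 2*(I*sqrt(5))) + 0 = (-6 + 2*I*sqrt(5)) + 0 = -6 + 2*I*sqrt(5)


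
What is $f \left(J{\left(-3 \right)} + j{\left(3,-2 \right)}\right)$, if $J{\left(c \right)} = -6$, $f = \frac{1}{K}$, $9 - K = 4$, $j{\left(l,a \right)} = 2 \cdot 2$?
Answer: $- \frac{2}{5} \approx -0.4$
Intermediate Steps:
$j{\left(l,a \right)} = 4$
$K = 5$ ($K = 9 - 4 = 5$)
$f = \frac{1}{5} \approx 0.2$
$f \left(J{\left(-3 \right)} + j{\left(3,-2 \right)}\right) = \frac{-6 + 4}{5} = \frac{1}{5} \left(-2\right) = - \frac{2}{5}$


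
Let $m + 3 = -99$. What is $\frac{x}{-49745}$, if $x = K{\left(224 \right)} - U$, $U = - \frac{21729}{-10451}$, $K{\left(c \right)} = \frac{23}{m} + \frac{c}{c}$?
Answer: $\frac{1390729}{53028269490} \approx 2.6226 \cdot 10^{-5}$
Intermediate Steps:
$m = -102$ ($m = -3 - 99 = -102$)
$K{\left(c \right)} = \frac{79}{102}$ ($K{\left(c \right)} = \frac{23}{-102} + \frac{c}{c} = 23 \left(- \frac{1}{102}\right) + 1 = - \frac{23}{102} + 1 = \frac{79}{102}$)
$U = \frac{21729}{10451}$ ($U = \left(-21729\right) \left(- \frac{1}{10451}\right) = \frac{21729}{10451} \approx 2.0791$)
$x = - \frac{1390729}{1066002}$ ($x = \frac{79}{102} - \frac{21729}{10451} = - \frac{1390729}{1066002} \approx -1.3046$)
$\frac{x}{-49745} = - \frac{1390729}{1066002 \left(-49745\right)} = \left(- \frac{1390729}{1066002}\right) \left(- \frac{1}{49745}\right) = \frac{1390729}{53028269490}$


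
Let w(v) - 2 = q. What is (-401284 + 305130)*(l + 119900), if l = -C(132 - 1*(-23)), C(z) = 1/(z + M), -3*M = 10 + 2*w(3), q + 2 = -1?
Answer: -5268690833738/457 ≈ -1.1529e+10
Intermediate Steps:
q = -3 (q = -2 - 1 = -3)
w(v) = -1 (w(v) = 2 - 3 = -1)
M = -8/3 (M = -(10 + 2*(-1))/3 = -(10 - 2)/3 = -⅓*8 = -8/3 ≈ -2.6667)
C(z) = 1/(-8/3 + z) (C(z) = 1/(z - 8/3) = 1/(-8/3 + z))
l = -3/457 (l = -3/(-8 + 3*(132 - 1*(-23))) = -3/(-8 + 3*(132 + 23)) = -3/(-8 + 3*155) = -3/(-8 + 465) = -3/457 ≈ -0.0065646)
(-401284 + 305130)*(l + 119900) = (-401284 + 305130)*(-3/457 + 119900) = -96154*54794297/457 = -5268690833738/457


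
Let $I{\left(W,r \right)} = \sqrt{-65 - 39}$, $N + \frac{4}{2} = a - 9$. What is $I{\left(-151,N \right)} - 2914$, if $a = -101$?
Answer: $-2914 + 2 i \sqrt{26} \approx -2914.0 + 10.198 i$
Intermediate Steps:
$N = -112$ ($N = -2 - 110 = -112$)
$I{\left(W,r \right)} = 2 i \sqrt{26}$ ($I{\left(W,r \right)} = \sqrt{-104} = 2 i \sqrt{26}$)
$I{\left(-151,N \right)} - 2914 = 2 i \sqrt{26} - 2914 = -2914 + 2 i \sqrt{26}$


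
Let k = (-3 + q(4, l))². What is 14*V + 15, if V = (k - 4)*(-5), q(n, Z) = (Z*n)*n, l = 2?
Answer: -58575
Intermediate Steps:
q(n, Z) = Z*n²
k = 841 (k = (-3 + 2*4²)² = (-3 + 2*16)² = (-3 + 32)² = 29² = 841)
V = -4185 (V = (841 - 4)*(-5) = 837*(-5) = -4185)
14*V + 15 = 14*(-4185) + 15 = -58590 + 15 = -58575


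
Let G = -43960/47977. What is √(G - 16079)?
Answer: 7*I*√755359819239/47977 ≈ 126.81*I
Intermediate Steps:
G = -43960/47977 (G = -43960*1/47977 = -43960/47977 ≈ -0.91627)
√(G - 16079) = √(-43960/47977 - 16079) = √(-771466143/47977) = 7*I*√755359819239/47977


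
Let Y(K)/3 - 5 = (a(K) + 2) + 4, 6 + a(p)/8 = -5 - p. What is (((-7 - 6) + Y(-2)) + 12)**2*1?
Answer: 33856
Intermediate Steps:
a(p) = -88 - 8*p (a(p) = -48 + 8*(-5 - p) = -48 + (-40 - 8*p) = -88 - 8*p)
Y(K) = -231 - 24*K (Y(K) = 15 + 3*(((-88 - 8*K) + 2) + 4) = 15 + 3*((-86 - 8*K) + 4) = 15 + 3*(-82 - 8*K) = 15 + (-246 - 24*K) = -231 - 24*K)
(((-7 - 6) + Y(-2)) + 12)**2*1 = (((-7 - 6) + (-231 - 24*(-2))) + 12)**2*1 = ((-13 + (-231 + 48)) + 12)**2*1 = ((-13 - 183) + 12)**2*1 = (-196 + 12)**2*1 = (-184)**2*1 = 33856*1 = 33856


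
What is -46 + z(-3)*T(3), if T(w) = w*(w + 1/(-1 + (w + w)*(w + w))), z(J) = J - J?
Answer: -46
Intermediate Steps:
z(J) = 0
T(w) = w*(w + 1/(-1 + 4*w²)) (T(w) = w*(w + 1/(-1 + (2*w)*(2*w))) = w*(w + 1/(-1 + 4*w²)))
-46 + z(-3)*T(3) = -46 + 0*(3*(1 - 1*3 + 4*3³)/(-1 + 4*3²)) = -46 + 0*(3*(1 - 3 + 4*27)/(-1 + 4*9)) = -46 + 0*(3*(1 - 3 + 108)/(-1 + 36)) = -46 + 0*(3*106/35) = -46 + 0*(3*(1/35)*106) = -46 + 0*(318/35) = -46 + 0 = -46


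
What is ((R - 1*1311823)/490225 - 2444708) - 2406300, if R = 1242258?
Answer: -475617093273/98045 ≈ -4.8510e+6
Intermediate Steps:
((R - 1*1311823)/490225 - 2444708) - 2406300 = ((1242258 - 1*1311823)/490225 - 2444708) - 2406300 = ((1242258 - 1311823)*(1/490225) - 2444708) - 2406300 = (-69565*1/490225 - 2444708) - 2406300 = (-13913/98045 - 2444708) - 2406300 = -239691409773/98045 - 2406300 = -475617093273/98045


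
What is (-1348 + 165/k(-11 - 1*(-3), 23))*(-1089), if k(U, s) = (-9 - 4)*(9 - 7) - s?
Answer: 72110313/49 ≈ 1.4716e+6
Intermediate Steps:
k(U, s) = -26 - s (k(U, s) = -13*2 - s = -26 - s)
(-1348 + 165/k(-11 - 1*(-3), 23))*(-1089) = (-1348 + 165/(-26 - 1*23))*(-1089) = (-1348 + 165/(-26 - 23))*(-1089) = (-1348 + 165/(-49))*(-1089) = (-1348 + 165*(-1/49))*(-1089) = (-1348 - 165/49)*(-1089) = -66217/49*(-1089) = 72110313/49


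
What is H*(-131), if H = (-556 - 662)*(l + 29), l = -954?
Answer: -147591150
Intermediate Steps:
H = 1126650 (H = (-556 - 662)*(-954 + 29) = -1218*(-925) = 1126650)
H*(-131) = 1126650*(-131) = -147591150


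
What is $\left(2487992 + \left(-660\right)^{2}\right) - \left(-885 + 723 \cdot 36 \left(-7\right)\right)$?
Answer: $3106673$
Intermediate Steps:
$\left(2487992 + \left(-660\right)^{2}\right) - \left(-885 + 723 \cdot 36 \left(-7\right)\right) = \left(2487992 + 435600\right) + \left(885 - -182196\right) = 2923592 + \left(885 + 182196\right) = 2923592 + 183081 = 3106673$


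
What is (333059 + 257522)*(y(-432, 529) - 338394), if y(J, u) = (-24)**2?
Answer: -199508892258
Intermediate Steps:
y(J, u) = 576
(333059 + 257522)*(y(-432, 529) - 338394) = (333059 + 257522)*(576 - 338394) = 590581*(-337818) = -199508892258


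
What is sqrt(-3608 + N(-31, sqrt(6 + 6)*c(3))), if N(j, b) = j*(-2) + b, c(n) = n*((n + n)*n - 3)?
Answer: 3*sqrt(-394 + 10*sqrt(3)) ≈ 58.225*I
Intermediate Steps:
c(n) = n*(-3 + 2*n**2) (c(n) = n*((2*n)*n - 3) = n*(2*n**2 - 3) = n*(-3 + 2*n**2))
N(j, b) = b - 2*j (N(j, b) = -2*j + b = b - 2*j)
sqrt(-3608 + N(-31, sqrt(6 + 6)*c(3))) = sqrt(-3608 + (sqrt(6 + 6)*(3*(-3 + 2*3**2)) - 2*(-31))) = sqrt(-3608 + (sqrt(12)*(3*(-3 + 2*9)) + 62)) = sqrt(-3608 + ((2*sqrt(3))*(3*(-3 + 18)) + 62)) = sqrt(-3608 + ((2*sqrt(3))*(3*15) + 62)) = sqrt(-3608 + ((2*sqrt(3))*45 + 62)) = sqrt(-3608 + (90*sqrt(3) + 62)) = sqrt(-3608 + (62 + 90*sqrt(3))) = sqrt(-3546 + 90*sqrt(3))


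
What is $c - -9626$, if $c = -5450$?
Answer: $4176$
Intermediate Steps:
$c - -9626 = -5450 - -9626 = -5450 + 9626 = 4176$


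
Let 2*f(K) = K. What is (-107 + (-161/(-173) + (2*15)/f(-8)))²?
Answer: 1544097025/119716 ≈ 12898.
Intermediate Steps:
f(K) = K/2
(-107 + (-161/(-173) + (2*15)/f(-8)))² = (-107 + (-161/(-173) + (2*15)/(((½)*(-8)))))² = (-107 + (-161*(-1/173) + 30/(-4)))² = (-107 + (161/173 + 30*(-¼)))² = (-107 + (161/173 - 15/2))² = (-107 - 2273/346)² = (-39295/346)² = 1544097025/119716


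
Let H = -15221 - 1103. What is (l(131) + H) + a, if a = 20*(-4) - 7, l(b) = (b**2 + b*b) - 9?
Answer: 17902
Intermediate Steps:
H = -16324
l(b) = -9 + 2*b**2 (l(b) = (b**2 + b**2) - 9 = 2*b**2 - 9 = -9 + 2*b**2)
a = -87 (a = -80 - 7 = -87)
(l(131) + H) + a = ((-9 + 2*131**2) - 16324) - 87 = ((-9 + 2*17161) - 16324) - 87 = ((-9 + 34322) - 16324) - 87 = (34313 - 16324) - 87 = 17989 - 87 = 17902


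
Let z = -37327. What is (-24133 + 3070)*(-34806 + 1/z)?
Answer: 27365124647469/37327 ≈ 7.3312e+8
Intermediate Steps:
(-24133 + 3070)*(-34806 + 1/z) = (-24133 + 3070)*(-34806 + 1/(-37327)) = -21063*(-34806 - 1/37327) = -21063*(-1299203563/37327) = 27365124647469/37327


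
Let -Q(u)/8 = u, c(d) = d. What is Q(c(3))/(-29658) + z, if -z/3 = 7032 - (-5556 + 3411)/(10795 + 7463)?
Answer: -634643613799/30083098 ≈ -21096.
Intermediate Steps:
Q(u) = -8*u
z = -128392401/6086 (z = -3*(7032 - (-5556 + 3411)/(10795 + 7463)) = -3*(7032 - (-2145)/18258) = -3*(7032 - 1*(-715/6086)) = -3*(7032 + 715/6086) = -3*42797467/6086 = -128392401/6086 ≈ -21096.)
Q(c(3))/(-29658) + z = -8*3/(-29658) - 128392401/6086 = -24*(-1/29658) - 128392401/6086 = 4/4943 - 128392401/6086 = -634643613799/30083098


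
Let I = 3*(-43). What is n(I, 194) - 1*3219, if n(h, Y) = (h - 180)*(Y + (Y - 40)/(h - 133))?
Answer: -8250822/131 ≈ -62983.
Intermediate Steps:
I = -129
n(h, Y) = (-180 + h)*(Y + (-40 + Y)/(-133 + h))
n(I, 194) - 1*3219 = (7200 - 40*(-129) + 23760*194 + 194*(-129)² - 312*194*(-129))/(-133 - 129) - 1*3219 = (7200 + 5160 + 4609440 + 194*16641 + 7808112)/(-262) - 3219 = -(7200 + 5160 + 4609440 + 3228354 + 7808112)/262 - 3219 = -1/262*15658266 - 3219 = -7829133/131 - 3219 = -8250822/131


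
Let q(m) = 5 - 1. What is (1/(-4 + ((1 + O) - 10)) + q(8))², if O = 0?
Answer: 2601/169 ≈ 15.391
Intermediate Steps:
q(m) = 4
(1/(-4 + ((1 + O) - 10)) + q(8))² = (1/(-4 + ((1 + 0) - 10)) + 4)² = (1/(-4 + (1 - 10)) + 4)² = (1/(-4 - 9) + 4)² = (1/(-13) + 4)² = (-1/13 + 4)² = (51/13)² = 2601/169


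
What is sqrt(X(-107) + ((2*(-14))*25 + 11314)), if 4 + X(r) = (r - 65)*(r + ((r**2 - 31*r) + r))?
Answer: 3*I*sqrt(276926) ≈ 1578.7*I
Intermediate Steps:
X(r) = -4 + (-65 + r)*(r**2 - 29*r) (X(r) = -4 + (r - 65)*(r + ((r**2 - 31*r) + r)) = -4 + (-65 + r)*(r + (r**2 - 30*r)) = -4 + (-65 + r)*(r**2 - 29*r))
sqrt(X(-107) + ((2*(-14))*25 + 11314)) = sqrt((-4 + (-107)**3 - 94*(-107)**2 + 1885*(-107)) + ((2*(-14))*25 + 11314)) = sqrt((-4 - 1225043 - 94*11449 - 201695) + (-28*25 + 11314)) = sqrt((-4 - 1225043 - 1076206 - 201695) + (-700 + 11314)) = sqrt(-2502948 + 10614) = sqrt(-2492334) = 3*I*sqrt(276926)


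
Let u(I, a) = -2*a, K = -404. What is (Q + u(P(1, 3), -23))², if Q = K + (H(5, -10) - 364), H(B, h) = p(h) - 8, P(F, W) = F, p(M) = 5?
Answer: 525625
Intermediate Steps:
H(B, h) = -3 (H(B, h) = 5 - 8 = -3)
Q = -771 (Q = -404 + (-3 - 364) = -404 - 367 = -771)
(Q + u(P(1, 3), -23))² = (-771 - 2*(-23))² = (-771 + 46)² = (-725)² = 525625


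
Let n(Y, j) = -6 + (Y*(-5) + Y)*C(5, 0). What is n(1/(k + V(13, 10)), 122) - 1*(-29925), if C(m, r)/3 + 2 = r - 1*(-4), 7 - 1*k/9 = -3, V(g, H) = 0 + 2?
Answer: 688131/23 ≈ 29919.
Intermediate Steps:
V(g, H) = 2
k = 90 (k = 63 - 9*(-3) = 63 + 27 = 90)
C(m, r) = 6 + 3*r (C(m, r) = -6 + 3*(r - 1*(-4)) = -6 + 3*(r + 4) = -6 + 3*(4 + r) = -6 + (12 + 3*r) = 6 + 3*r)
n(Y, j) = -6 - 24*Y (n(Y, j) = -6 + (Y*(-5) + Y)*(6 + 3*0) = -6 + (-5*Y + Y)*(6 + 0) = -6 - 4*Y*6 = -6 - 24*Y)
n(1/(k + V(13, 10)), 122) - 1*(-29925) = (-6 - 24/(90 + 2)) - 1*(-29925) = (-6 - 24/92) + 29925 = (-6 - 24*1/92) + 29925 = (-6 - 6/23) + 29925 = -144/23 + 29925 = 688131/23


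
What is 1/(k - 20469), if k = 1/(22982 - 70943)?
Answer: -47961/981713710 ≈ -4.8854e-5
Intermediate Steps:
k = -1/47961 (k = 1/(-47961) = -1/47961 ≈ -2.0850e-5)
1/(k - 20469) = 1/(-1/47961 - 20469) = 1/(-981713710/47961) = -47961/981713710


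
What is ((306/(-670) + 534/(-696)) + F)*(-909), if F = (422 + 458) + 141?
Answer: -36022303773/38860 ≈ -9.2698e+5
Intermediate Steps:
F = 1021 (F = 880 + 141 = 1021)
((306/(-670) + 534/(-696)) + F)*(-909) = ((306/(-670) + 534/(-696)) + 1021)*(-909) = ((306*(-1/670) + 534*(-1/696)) + 1021)*(-909) = ((-153/335 - 89/116) + 1021)*(-909) = (-47563/38860 + 1021)*(-909) = (39628497/38860)*(-909) = -36022303773/38860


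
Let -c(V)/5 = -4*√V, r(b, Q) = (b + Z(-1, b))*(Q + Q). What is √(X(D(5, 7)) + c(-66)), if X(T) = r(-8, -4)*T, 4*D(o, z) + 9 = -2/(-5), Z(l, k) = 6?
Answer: 2*√(-215 + 125*I*√66)/5 ≈ 8.1143 + 10.012*I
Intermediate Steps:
r(b, Q) = 2*Q*(6 + b) (r(b, Q) = (b + 6)*(Q + Q) = (6 + b)*(2*Q) = 2*Q*(6 + b))
D(o, z) = -43/20 (D(o, z) = -9/4 + (-2/(-5))/4 = -9/4 + (-2*(-⅕))/4 = -9/4 + (¼)*(⅖) = -9/4 + ⅒ = -43/20)
c(V) = 20*√V (c(V) = -(-20)*√V = 20*√V)
X(T) = 16*T (X(T) = (2*(-4)*(6 - 8))*T = (2*(-4)*(-2))*T = 16*T)
√(X(D(5, 7)) + c(-66)) = √(16*(-43/20) + 20*√(-66)) = √(-172/5 + 20*(I*√66)) = √(-172/5 + 20*I*√66)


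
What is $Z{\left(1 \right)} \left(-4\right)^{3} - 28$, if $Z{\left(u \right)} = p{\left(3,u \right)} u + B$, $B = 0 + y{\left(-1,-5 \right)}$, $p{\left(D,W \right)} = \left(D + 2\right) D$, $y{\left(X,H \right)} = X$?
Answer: $-924$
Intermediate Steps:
$p{\left(D,W \right)} = D \left(2 + D\right)$ ($p{\left(D,W \right)} = \left(2 + D\right) D = D \left(2 + D\right)$)
$B = -1$ ($B = 0 - 1 = -1$)
$Z{\left(u \right)} = -1 + 15 u$ ($Z{\left(u \right)} = 3 \left(2 + 3\right) u - 1 = 3 \cdot 5 u - 1 = 15 u - 1 = -1 + 15 u$)
$Z{\left(1 \right)} \left(-4\right)^{3} - 28 = \left(-1 + 15 \cdot 1\right) \left(-4\right)^{3} - 28 = \left(-1 + 15\right) \left(-64\right) - 28 = 14 \left(-64\right) - 28 = -896 - 28 = -924$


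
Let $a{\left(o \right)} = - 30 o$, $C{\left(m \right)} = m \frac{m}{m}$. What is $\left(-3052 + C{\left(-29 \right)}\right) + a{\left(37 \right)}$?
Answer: $-4191$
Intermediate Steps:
$C{\left(m \right)} = m$ ($C{\left(m \right)} = m 1 = m$)
$\left(-3052 + C{\left(-29 \right)}\right) + a{\left(37 \right)} = \left(-3052 - 29\right) - 1110 = -3081 - 1110 = -4191$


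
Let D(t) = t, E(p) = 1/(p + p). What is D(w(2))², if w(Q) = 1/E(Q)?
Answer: 16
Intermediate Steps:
E(p) = 1/(2*p)
w(Q) = 2*Q (w(Q) = 1/(1/(2*Q)) = 2*Q)
D(w(2))² = (2*2)² = 4² = 16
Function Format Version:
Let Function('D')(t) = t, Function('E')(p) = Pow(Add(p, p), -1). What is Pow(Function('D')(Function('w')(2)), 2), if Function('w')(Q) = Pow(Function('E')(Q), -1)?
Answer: 16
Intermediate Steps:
Function('E')(p) = Mul(Rational(1, 2), Pow(p, -1)) (Function('E')(p) = Pow(Mul(2, p), -1) = Mul(Rational(1, 2), Pow(p, -1)))
Function('w')(Q) = Mul(2, Q) (Function('w')(Q) = Pow(Mul(Rational(1, 2), Pow(Q, -1)), -1) = Mul(2, Q))
Pow(Function('D')(Function('w')(2)), 2) = Pow(Mul(2, 2), 2) = Pow(4, 2) = 16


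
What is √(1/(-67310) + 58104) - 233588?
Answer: -233588 + √263248079887090/67310 ≈ -2.3335e+5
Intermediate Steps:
√(1/(-67310) + 58104) - 233588 = √(-1/67310 + 58104) - 233588 = √(3910980239/67310) - 233588 = √263248079887090/67310 - 233588 = -233588 + √263248079887090/67310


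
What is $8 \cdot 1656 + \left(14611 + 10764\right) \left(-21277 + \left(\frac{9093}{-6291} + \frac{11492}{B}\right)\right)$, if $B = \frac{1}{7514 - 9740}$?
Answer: $- \frac{1362342628015444}{2097} \approx -6.4966 \cdot 10^{11}$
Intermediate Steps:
$B = - \frac{1}{2226}$ ($B = \frac{1}{-2226} = - \frac{1}{2226} \approx -0.00044924$)
$8 \cdot 1656 + \left(14611 + 10764\right) \left(-21277 + \left(\frac{9093}{-6291} + \frac{11492}{B}\right)\right) = 8 \cdot 1656 + \left(14611 + 10764\right) \left(-21277 + \left(\frac{9093}{-6291} + \frac{11492}{- \frac{1}{2226}}\right)\right) = 13248 + 25375 \left(-21277 + \left(9093 \left(- \frac{1}{6291}\right) + 11492 \left(-2226\right)\right)\right) = 13248 + 25375 \left(-21277 - \frac{53643762655}{2097}\right) = 13248 + 25375 \left(- \frac{53688380524}{2097}\right) = 13248 - \frac{1362342655796500}{2097} = - \frac{1362342628015444}{2097}$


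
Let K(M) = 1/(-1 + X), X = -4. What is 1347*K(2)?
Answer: -1347/5 ≈ -269.40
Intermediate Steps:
K(M) = -1/5 (K(M) = 1/(-1 - 4) = 1/(-5) = -1/5)
1347*K(2) = 1347*(-1/5) = -1347/5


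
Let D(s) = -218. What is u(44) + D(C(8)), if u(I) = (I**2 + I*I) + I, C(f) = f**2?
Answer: 3698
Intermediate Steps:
u(I) = I + 2*I**2 (u(I) = (I**2 + I**2) + I = 2*I**2 + I = I + 2*I**2)
u(44) + D(C(8)) = 44*(1 + 2*44) - 218 = 44*(1 + 88) - 218 = 44*89 - 218 = 3916 - 218 = 3698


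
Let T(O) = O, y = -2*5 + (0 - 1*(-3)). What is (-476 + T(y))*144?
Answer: -69552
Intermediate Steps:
y = -7 (y = -10 + (0 + 3) = -10 + 3 = -7)
(-476 + T(y))*144 = (-476 - 7)*144 = -483*144 = -69552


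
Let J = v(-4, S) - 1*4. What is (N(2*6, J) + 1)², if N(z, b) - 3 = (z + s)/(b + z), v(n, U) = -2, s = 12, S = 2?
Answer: 64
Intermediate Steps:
J = -6 (J = -2 - 1*4 = -2 - 4 = -6)
N(z, b) = 3 + (12 + z)/(b + z) (N(z, b) = 3 + (z + 12)/(b + z) = 3 + (12 + z)/(b + z))
(N(2*6, J) + 1)² = ((12 + 3*(-6) + 4*(2*6))/(-6 + 2*6) + 1)² = ((12 - 18 + 4*12)/(-6 + 12) + 1)² = ((12 - 18 + 48)/6 + 1)² = ((⅙)*42 + 1)² = (7 + 1)² = 8² = 64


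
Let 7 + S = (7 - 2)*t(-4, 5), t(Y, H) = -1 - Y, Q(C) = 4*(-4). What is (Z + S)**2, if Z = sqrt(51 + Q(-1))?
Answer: (8 + sqrt(35))**2 ≈ 193.66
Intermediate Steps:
Q(C) = -16
S = 8 (S = -7 + (7 - 2)*(-1 - 1*(-4)) = -7 + 5*(-1 + 4) = -7 + 5*3 = -7 + 15 = 8)
Z = sqrt(35) (Z = sqrt(51 - 16) = sqrt(35) ≈ 5.9161)
(Z + S)**2 = (sqrt(35) + 8)**2 = (8 + sqrt(35))**2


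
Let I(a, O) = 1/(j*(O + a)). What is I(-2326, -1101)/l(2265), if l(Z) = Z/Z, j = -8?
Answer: 1/27416 ≈ 3.6475e-5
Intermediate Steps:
I(a, O) = 1/(-8*O - 8*a) (I(a, O) = 1/(-8*(O + a)) = 1/(-8*O - 8*a))
l(Z) = 1
I(-2326, -1101)/l(2265) = -1/(8*(-1101) + 8*(-2326))/1 = -1/(-8808 - 18608)*1 = -1/(-27416)*1 = -1*(-1/27416)*1 = (1/27416)*1 = 1/27416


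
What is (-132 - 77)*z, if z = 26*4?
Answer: -21736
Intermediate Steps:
z = 104
(-132 - 77)*z = (-132 - 77)*104 = -209*104 = -21736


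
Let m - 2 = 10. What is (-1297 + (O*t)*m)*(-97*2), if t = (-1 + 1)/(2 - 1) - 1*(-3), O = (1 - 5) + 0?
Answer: 279554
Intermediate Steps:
m = 12 (m = 2 + 10 = 12)
O = -4 (O = -4 + 0 = -4)
t = 3 (t = 0/1 + 3 = 0*1 + 3 = 0 + 3 = 3)
(-1297 + (O*t)*m)*(-97*2) = (-1297 - 4*3*12)*(-97*2) = (-1297 - 12*12)*(-194) = (-1297 - 144)*(-194) = -1441*(-194) = 279554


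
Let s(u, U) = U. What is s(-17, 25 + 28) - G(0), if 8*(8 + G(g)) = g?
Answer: 61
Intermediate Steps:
G(g) = -8 + g/8
s(-17, 25 + 28) - G(0) = (25 + 28) - (-8 + (1/8)*0) = 53 - (-8 + 0) = 53 - 1*(-8) = 53 + 8 = 61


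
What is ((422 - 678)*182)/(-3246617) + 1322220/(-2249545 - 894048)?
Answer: -4146275644684/10206042474881 ≈ -0.40626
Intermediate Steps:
((422 - 678)*182)/(-3246617) + 1322220/(-2249545 - 894048) = -256*182*(-1/3246617) + 1322220/(-3143593) = -46592*(-1/3246617) + 1322220*(-1/3143593) = 46592/3246617 - 1322220/3143593 = -4146275644684/10206042474881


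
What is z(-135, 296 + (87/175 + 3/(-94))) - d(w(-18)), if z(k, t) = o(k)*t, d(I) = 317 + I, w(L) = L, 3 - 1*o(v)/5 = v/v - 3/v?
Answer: 389772967/148050 ≈ 2632.7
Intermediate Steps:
o(v) = 10 + 15/v (o(v) = 15 - 5*(v/v - 3/v) = 15 - 5*(1 - 3/v) = 15 + (-5 + 15/v) = 10 + 15/v)
z(k, t) = t*(10 + 15/k) (z(k, t) = (10 + 15/k)*t = t*(10 + 15/k))
z(-135, 296 + (87/175 + 3/(-94))) - d(w(-18)) = (10*(296 + (87/175 + 3/(-94))) + 15*(296 + (87/175 + 3/(-94)))/(-135)) - (317 - 18) = (10*(296 + (87*(1/175) + 3*(-1/94))) + 15*(296 + (87*(1/175) + 3*(-1/94)))*(-1/135)) - 1*299 = (10*(296 + (87/175 - 3/94)) + 15*(296 + (87/175 - 3/94))*(-1/135)) - 299 = (10*(296 + 7653/16450) + 15*(296 + 7653/16450)*(-1/135)) - 299 = (10*(4876853/16450) + 15*(4876853/16450)*(-1/135)) - 299 = (4876853/1645 - 4876853/148050) - 299 = 434039917/148050 - 299 = 389772967/148050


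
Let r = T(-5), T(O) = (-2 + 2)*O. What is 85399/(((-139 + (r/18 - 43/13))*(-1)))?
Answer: 1110187/1850 ≈ 600.10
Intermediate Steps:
T(O) = 0 (T(O) = 0*O = 0)
r = 0
85399/(((-139 + (r/18 - 43/13))*(-1))) = 85399/(((-139 + (0/18 - 43/13))*(-1))) = 85399/(((-139 + (0*(1/18) - 43*1/13))*(-1))) = 85399/(((-139 + (0 - 43/13))*(-1))) = 85399/(((-139 - 43/13)*(-1))) = 85399/((-1850/13*(-1))) = 85399/(1850/13) = 85399*(13/1850) = 1110187/1850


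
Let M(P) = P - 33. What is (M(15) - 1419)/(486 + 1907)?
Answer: -1437/2393 ≈ -0.60050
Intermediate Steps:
M(P) = -33 + P
(M(15) - 1419)/(486 + 1907) = ((-33 + 15) - 1419)/(486 + 1907) = (-18 - 1419)/2393 = -1437*1/2393 = -1437/2393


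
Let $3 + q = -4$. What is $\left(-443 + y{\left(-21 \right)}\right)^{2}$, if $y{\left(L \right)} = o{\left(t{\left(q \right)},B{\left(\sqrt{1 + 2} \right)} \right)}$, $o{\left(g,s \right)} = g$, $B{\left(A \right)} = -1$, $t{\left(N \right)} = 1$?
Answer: $195364$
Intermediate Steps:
$q = -7$ ($q = -3 - 4 = -7$)
$y{\left(L \right)} = 1$
$\left(-443 + y{\left(-21 \right)}\right)^{2} = \left(-443 + 1\right)^{2} = \left(-442\right)^{2} = 195364$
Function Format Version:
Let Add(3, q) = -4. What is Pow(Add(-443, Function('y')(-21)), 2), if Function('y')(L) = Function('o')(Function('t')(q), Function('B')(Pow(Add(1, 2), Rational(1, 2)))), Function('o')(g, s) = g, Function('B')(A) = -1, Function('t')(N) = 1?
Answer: 195364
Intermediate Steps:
q = -7 (q = Add(-3, -4) = -7)
Function('y')(L) = 1
Pow(Add(-443, Function('y')(-21)), 2) = Pow(Add(-443, 1), 2) = Pow(-442, 2) = 195364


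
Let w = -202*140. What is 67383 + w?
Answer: 39103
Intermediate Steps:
w = -28280
67383 + w = 67383 - 28280 = 39103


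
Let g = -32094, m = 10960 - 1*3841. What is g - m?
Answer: -39213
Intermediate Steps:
m = 7119 (m = 10960 - 3841 = 7119)
g - m = -32094 - 1*7119 = -32094 - 7119 = -39213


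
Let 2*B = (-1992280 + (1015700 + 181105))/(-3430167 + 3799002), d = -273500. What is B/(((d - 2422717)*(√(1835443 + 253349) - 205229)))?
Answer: -32650907755/16753396987265538525822 - 159095*√58022/2792232831210923087637 ≈ -1.9626e-12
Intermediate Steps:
B = -159095/147534 (B = ((-1992280 + (1015700 + 181105))/(-3430167 + 3799002))/2 = ((-1992280 + 1196805)/368835)/2 = (-795475*1/368835)/2 = (½)*(-159095/73767) = -159095/147534 ≈ -1.0784)
B/(((d - 2422717)*(√(1835443 + 253349) - 205229))) = -159095*1/((-273500 - 2422717)*(√(1835443 + 253349) - 205229))/147534 = -159095*(-1/(2696217*(√2088792 - 205229)))/147534 = -159095*(-1/(2696217*(6*√58022 - 205229)))/147534 = -159095*(-1/(2696217*(-205229 + 6*√58022)))/147534 = -159095/(147534*(553341918693 - 16177302*√58022))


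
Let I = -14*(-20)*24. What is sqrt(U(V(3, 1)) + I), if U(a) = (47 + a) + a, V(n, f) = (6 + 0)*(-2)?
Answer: sqrt(6743) ≈ 82.116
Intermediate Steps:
V(n, f) = -12 (V(n, f) = 6*(-2) = -12)
I = 6720 (I = 280*24 = 6720)
U(a) = 47 + 2*a
sqrt(U(V(3, 1)) + I) = sqrt((47 + 2*(-12)) + 6720) = sqrt((47 - 24) + 6720) = sqrt(23 + 6720) = sqrt(6743)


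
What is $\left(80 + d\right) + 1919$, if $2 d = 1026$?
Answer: $2512$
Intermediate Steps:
$d = 513$ ($d = \frac{1}{2} \cdot 1026 = 513$)
$\left(80 + d\right) + 1919 = \left(80 + 513\right) + 1919 = 593 + 1919 = 2512$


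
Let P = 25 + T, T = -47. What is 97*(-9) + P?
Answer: -895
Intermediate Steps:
P = -22 (P = 25 - 47 = -22)
97*(-9) + P = 97*(-9) - 22 = -873 - 22 = -895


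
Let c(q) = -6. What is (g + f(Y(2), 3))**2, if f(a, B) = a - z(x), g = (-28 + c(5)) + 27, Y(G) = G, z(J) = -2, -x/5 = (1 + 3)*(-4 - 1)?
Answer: 9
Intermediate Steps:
x = 100 (x = -5*(1 + 3)*(-4 - 1) = -20*(-5) = -5*(-20) = 100)
g = -7 (g = (-28 - 6) + 27 = -34 + 27 = -7)
f(a, B) = 2 + a (f(a, B) = a - 1*(-2) = a + 2 = 2 + a)
(g + f(Y(2), 3))**2 = (-7 + (2 + 2))**2 = (-7 + 4)**2 = (-3)**2 = 9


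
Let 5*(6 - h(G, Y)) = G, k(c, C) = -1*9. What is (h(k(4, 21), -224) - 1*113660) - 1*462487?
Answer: -2880696/5 ≈ -5.7614e+5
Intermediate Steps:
k(c, C) = -9
h(G, Y) = 6 - G/5
(h(k(4, 21), -224) - 1*113660) - 1*462487 = ((6 - ⅕*(-9)) - 1*113660) - 1*462487 = ((6 + 9/5) - 113660) - 462487 = (39/5 - 113660) - 462487 = -568261/5 - 462487 = -2880696/5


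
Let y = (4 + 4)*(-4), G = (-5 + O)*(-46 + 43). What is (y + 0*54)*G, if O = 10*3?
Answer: 2400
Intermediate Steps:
O = 30
G = -75 (G = (-5 + 30)*(-46 + 43) = 25*(-3) = -75)
y = -32 (y = 8*(-4) = -32)
(y + 0*54)*G = (-32 + 0*54)*(-75) = (-32 + 0)*(-75) = -32*(-75) = 2400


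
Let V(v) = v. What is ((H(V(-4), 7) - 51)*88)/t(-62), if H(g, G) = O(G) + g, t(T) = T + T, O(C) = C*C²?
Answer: -6336/31 ≈ -204.39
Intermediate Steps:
O(C) = C³
t(T) = 2*T
H(g, G) = g + G³ (H(g, G) = G³ + g = g + G³)
((H(V(-4), 7) - 51)*88)/t(-62) = (((-4 + 7³) - 51)*88)/((2*(-62))) = (((-4 + 343) - 51)*88)/(-124) = ((339 - 51)*88)*(-1/124) = (288*88)*(-1/124) = 25344*(-1/124) = -6336/31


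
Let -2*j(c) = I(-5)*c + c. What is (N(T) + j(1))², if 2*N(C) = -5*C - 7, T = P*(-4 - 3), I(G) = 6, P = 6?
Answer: 9604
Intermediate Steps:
T = -42 (T = 6*(-4 - 3) = 6*(-7) = -42)
j(c) = -7*c/2 (j(c) = -(6*c + c)/2 = -7*c/2)
N(C) = -7/2 - 5*C/2 (N(C) = (-5*C - 7)/2 = (-7 - 5*C)/2 = -7/2 - 5*C/2)
(N(T) + j(1))² = ((-7/2 - 5/2*(-42)) - 7/2*1)² = ((-7/2 + 105) - 7/2)² = (203/2 - 7/2)² = 98² = 9604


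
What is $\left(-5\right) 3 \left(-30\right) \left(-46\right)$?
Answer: $-20700$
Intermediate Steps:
$\left(-5\right) 3 \left(-30\right) \left(-46\right) = \left(-15\right) \left(-30\right) \left(-46\right) = 450 \left(-46\right) = -20700$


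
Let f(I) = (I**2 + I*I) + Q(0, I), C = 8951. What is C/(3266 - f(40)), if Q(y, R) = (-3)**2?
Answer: 8951/57 ≈ 157.04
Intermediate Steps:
Q(y, R) = 9
f(I) = 9 + 2*I**2 (f(I) = (I**2 + I*I) + 9 = (I**2 + I**2) + 9 = 2*I**2 + 9 = 9 + 2*I**2)
C/(3266 - f(40)) = 8951/(3266 - (9 + 2*40**2)) = 8951/(3266 - (9 + 2*1600)) = 8951/(3266 - (9 + 3200)) = 8951/(3266 - 1*3209) = 8951/(3266 - 3209) = 8951/57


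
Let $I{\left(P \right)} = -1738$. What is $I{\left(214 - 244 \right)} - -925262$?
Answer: $923524$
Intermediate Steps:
$I{\left(214 - 244 \right)} - -925262 = -1738 - -925262 = -1738 + 925262 = 923524$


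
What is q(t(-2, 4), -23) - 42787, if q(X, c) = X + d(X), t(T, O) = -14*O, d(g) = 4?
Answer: -42839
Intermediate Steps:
q(X, c) = 4 + X (q(X, c) = X + 4 = 4 + X)
q(t(-2, 4), -23) - 42787 = (4 - 14*4) - 42787 = (4 - 56) - 42787 = -52 - 42787 = -42839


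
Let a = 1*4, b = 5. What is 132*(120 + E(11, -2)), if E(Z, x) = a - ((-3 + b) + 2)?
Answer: 15840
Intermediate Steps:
a = 4
E(Z, x) = 0 (E(Z, x) = 4 - ((-3 + 5) + 2) = 4 - (2 + 2) = 4 - 1*4 = 4 - 4 = 0)
132*(120 + E(11, -2)) = 132*(120 + 0) = 132*120 = 15840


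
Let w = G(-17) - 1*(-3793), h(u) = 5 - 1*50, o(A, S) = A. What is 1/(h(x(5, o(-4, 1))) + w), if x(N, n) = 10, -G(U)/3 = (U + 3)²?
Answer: 1/3160 ≈ 0.00031646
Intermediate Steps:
G(U) = -3*(3 + U)² (G(U) = -3*(U + 3)² = -3*(3 + U)²)
h(u) = -45 (h(u) = 5 - 50 = -45)
w = 3205 (w = -3*(3 - 17)² - 1*(-3793) = -3*(-14)² + 3793 = -3*196 + 3793 = -588 + 3793 = 3205)
1/(h(x(5, o(-4, 1))) + w) = 1/(-45 + 3205) = 1/3160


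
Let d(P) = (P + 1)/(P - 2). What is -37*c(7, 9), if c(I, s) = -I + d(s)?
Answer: 1443/7 ≈ 206.14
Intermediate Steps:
d(P) = (1 + P)/(-2 + P)
c(I, s) = -I + (1 + s)/(-2 + s)
-37*c(7, 9) = -37*(1 + 9 - 1*7*(-2 + 9))/(-2 + 9) = -37*(1 + 9 - 1*7*7)/7 = -37*(1 + 9 - 49)/7 = -37*(-39)/7 = -37*(-39/7) = 1443/7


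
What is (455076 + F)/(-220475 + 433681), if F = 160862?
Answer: 307969/106603 ≈ 2.8889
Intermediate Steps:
(455076 + F)/(-220475 + 433681) = (455076 + 160862)/(-220475 + 433681) = 615938/213206 = 615938*(1/213206) = 307969/106603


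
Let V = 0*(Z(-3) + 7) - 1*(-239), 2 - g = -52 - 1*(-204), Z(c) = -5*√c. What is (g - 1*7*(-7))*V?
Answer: -24139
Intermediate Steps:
g = -150 (g = 2 - (-52 - 1*(-204)) = 2 - (-52 + 204) = 2 - 1*152 = 2 - 152 = -150)
V = 239 (V = 0*(-5*I*√3 + 7) - 1*(-239) = 0*(-5*I*√3 + 7) + 239 = 0*(7 - 5*I*√3) + 239 = 0 + 239 = 239)
(g - 1*7*(-7))*V = (-150 - 1*7*(-7))*239 = (-150 - 7*(-7))*239 = (-150 + 49)*239 = -101*239 = -24139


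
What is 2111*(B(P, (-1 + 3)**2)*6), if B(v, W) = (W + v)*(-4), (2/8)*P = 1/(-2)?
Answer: -101328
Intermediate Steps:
P = -2 (P = 4/(-2) = 4*(-1/2) = -2)
B(v, W) = -4*W - 4*v
2111*(B(P, (-1 + 3)**2)*6) = 2111*((-4*(-1 + 3)**2 - 4*(-2))*6) = 2111*((-4*2**2 + 8)*6) = 2111*((-4*4 + 8)*6) = 2111*((-16 + 8)*6) = 2111*(-8*6) = 2111*(-48) = -101328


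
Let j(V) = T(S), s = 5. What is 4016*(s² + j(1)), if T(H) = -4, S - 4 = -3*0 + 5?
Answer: 84336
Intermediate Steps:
S = 9 (S = 4 + (-3*0 + 5) = 4 + (0 + 5) = 4 + 5 = 9)
j(V) = -4
4016*(s² + j(1)) = 4016*(5² - 4) = 4016*(25 - 4) = 4016*21 = 84336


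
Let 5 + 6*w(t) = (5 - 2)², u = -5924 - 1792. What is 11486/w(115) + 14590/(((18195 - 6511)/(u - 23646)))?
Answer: -64066986/2921 ≈ -21933.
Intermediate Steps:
u = -7716
w(t) = ⅔ (w(t) = -⅚ + (5 - 2)²/6 = -⅚ + (⅙)*3² = -⅚ + (⅙)*9 = -⅚ + 3/2 = ⅔)
11486/w(115) + 14590/(((18195 - 6511)/(u - 23646))) = 11486/(⅔) + 14590/(((18195 - 6511)/(-7716 - 23646))) = 11486*(3/2) + 14590/((11684/(-31362))) = 17229 + 14590/((11684*(-1/31362))) = 17229 + 14590/(-5842/15681) = 17229 + 14590*(-15681/5842) = 17229 - 114392895/2921 = -64066986/2921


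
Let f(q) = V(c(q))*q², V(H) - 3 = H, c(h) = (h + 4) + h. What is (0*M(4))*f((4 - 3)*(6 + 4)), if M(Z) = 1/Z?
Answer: 0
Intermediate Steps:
c(h) = 4 + 2*h (c(h) = (4 + h) + h = 4 + 2*h)
V(H) = 3 + H
f(q) = q²*(7 + 2*q) (f(q) = (3 + (4 + 2*q))*q² = (7 + 2*q)*q² = q²*(7 + 2*q))
(0*M(4))*f((4 - 3)*(6 + 4)) = (0/4)*(((4 - 3)*(6 + 4))²*(7 + 2*((4 - 3)*(6 + 4)))) = (0*(¼))*((1*10)²*(7 + 2*(1*10))) = 0*(10²*(7 + 2*10)) = 0*(100*(7 + 20)) = 0*(100*27) = 0*2700 = 0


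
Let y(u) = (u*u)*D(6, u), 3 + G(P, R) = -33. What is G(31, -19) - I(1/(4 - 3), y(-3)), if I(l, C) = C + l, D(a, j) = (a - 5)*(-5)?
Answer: 8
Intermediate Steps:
G(P, R) = -36 (G(P, R) = -3 - 33 = -36)
D(a, j) = 25 - 5*a (D(a, j) = (-5 + a)*(-5) = 25 - 5*a)
y(u) = -5*u² (y(u) = (u*u)*(25 - 5*6) = u²*(25 - 30) = u²*(-5) = -5*u²)
G(31, -19) - I(1/(4 - 3), y(-3)) = -36 - (-5*(-3)² + 1/(4 - 3)) = -36 - (-5*9 + 1/1) = -36 - (-45 + 1) = -36 - 1*(-44) = -36 + 44 = 8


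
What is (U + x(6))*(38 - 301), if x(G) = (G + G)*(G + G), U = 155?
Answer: -78637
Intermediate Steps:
x(G) = 4*G² (x(G) = (2*G)*(2*G) = 4*G²)
(U + x(6))*(38 - 301) = (155 + 4*6²)*(38 - 301) = (155 + 4*36)*(-263) = (155 + 144)*(-263) = 299*(-263) = -78637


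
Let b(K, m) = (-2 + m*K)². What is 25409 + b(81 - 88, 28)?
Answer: 64613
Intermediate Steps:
b(K, m) = (-2 + K*m)²
25409 + b(81 - 88, 28) = 25409 + (-2 + (81 - 88)*28)² = 25409 + (-2 - 7*28)² = 25409 + (-2 - 196)² = 25409 + (-198)² = 25409 + 39204 = 64613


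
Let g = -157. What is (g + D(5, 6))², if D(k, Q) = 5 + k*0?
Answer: 23104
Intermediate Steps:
D(k, Q) = 5 (D(k, Q) = 5 + 0 = 5)
(g + D(5, 6))² = (-157 + 5)² = (-152)² = 23104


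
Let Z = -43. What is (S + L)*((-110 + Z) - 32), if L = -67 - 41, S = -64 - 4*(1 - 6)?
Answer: 28120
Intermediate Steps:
S = -44 (S = -64 - 4*(-5) = -64 - 1*(-20) = -64 + 20 = -44)
L = -108
(S + L)*((-110 + Z) - 32) = (-44 - 108)*((-110 - 43) - 32) = -152*(-153 - 32) = -152*(-185) = 28120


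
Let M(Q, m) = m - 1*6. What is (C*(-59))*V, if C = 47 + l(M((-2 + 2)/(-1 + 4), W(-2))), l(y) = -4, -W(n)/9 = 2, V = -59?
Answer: 149683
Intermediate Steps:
W(n) = -18 (W(n) = -9*2 = -18)
M(Q, m) = -6 + m (M(Q, m) = m - 6 = -6 + m)
C = 43 (C = 47 - 4 = 43)
(C*(-59))*V = (43*(-59))*(-59) = -2537*(-59) = 149683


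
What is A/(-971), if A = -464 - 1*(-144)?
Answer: 320/971 ≈ 0.32956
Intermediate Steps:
A = -320 (A = -464 + 144 = -320)
A/(-971) = -320/(-971) = -320*(-1/971) = 320/971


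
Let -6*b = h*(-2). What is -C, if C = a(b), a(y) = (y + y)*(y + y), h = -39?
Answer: -676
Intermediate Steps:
b = -13 (b = -(-13)*(-2)/2 = -⅙*78 = -13)
a(y) = 4*y² (a(y) = (2*y)*(2*y) = 4*y²)
C = 676 (C = 4*(-13)² = 4*169 = 676)
-C = -1*676 = -676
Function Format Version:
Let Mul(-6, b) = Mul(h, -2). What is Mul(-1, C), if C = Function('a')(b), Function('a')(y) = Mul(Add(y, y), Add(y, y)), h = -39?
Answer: -676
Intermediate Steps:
b = -13 (b = Mul(Rational(-1, 6), Mul(-39, -2)) = Mul(Rational(-1, 6), 78) = -13)
Function('a')(y) = Mul(4, Pow(y, 2)) (Function('a')(y) = Mul(Mul(2, y), Mul(2, y)) = Mul(4, Pow(y, 2)))
C = 676 (C = Mul(4, Pow(-13, 2)) = Mul(4, 169) = 676)
Mul(-1, C) = Mul(-1, 676) = -676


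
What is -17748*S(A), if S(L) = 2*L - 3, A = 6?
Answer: -159732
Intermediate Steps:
S(L) = -3 + 2*L
-17748*S(A) = -17748*(-3 + 2*6) = -17748*(-3 + 12) = -17748*9 = -1044*153 = -159732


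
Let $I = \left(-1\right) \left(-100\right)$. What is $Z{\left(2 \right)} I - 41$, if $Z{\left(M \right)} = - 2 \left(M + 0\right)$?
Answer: $-441$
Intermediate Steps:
$I = 100$
$Z{\left(M \right)} = - 2 M$
$Z{\left(2 \right)} I - 41 = \left(-2\right) 2 \cdot 100 - 41 = \left(-4\right) 100 - 41 = -400 - 41 = -441$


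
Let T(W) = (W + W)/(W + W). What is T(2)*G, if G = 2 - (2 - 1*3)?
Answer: 3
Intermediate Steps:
T(W) = 1 (T(W) = (2*W)/((2*W)) = (2*W)*(1/(2*W)) = 1)
G = 3 (G = 2 - (2 - 3) = 2 - 1*(-1) = 2 + 1 = 3)
T(2)*G = 1*3 = 3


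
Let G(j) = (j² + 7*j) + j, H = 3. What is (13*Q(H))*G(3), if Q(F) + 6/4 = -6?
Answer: -6435/2 ≈ -3217.5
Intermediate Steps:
G(j) = j² + 8*j
Q(F) = -15/2 (Q(F) = -3/2 - 6 = -15/2)
(13*Q(H))*G(3) = (13*(-15/2))*(3*(8 + 3)) = -585*11/2 = -195/2*33 = -6435/2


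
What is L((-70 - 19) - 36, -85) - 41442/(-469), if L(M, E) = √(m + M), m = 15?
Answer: 41442/469 + I*√110 ≈ 88.362 + 10.488*I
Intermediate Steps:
L(M, E) = √(15 + M)
L((-70 - 19) - 36, -85) - 41442/(-469) = √(15 + ((-70 - 19) - 36)) - 41442/(-469) = √(15 + (-89 - 36)) - 41442*(-1)/469 = √(15 - 125) - 1*(-41442/469) = √(-110) + 41442/469 = I*√110 + 41442/469 = 41442/469 + I*√110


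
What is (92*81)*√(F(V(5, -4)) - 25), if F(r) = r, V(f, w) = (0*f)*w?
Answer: 37260*I ≈ 37260.0*I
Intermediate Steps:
V(f, w) = 0 (V(f, w) = 0*w = 0)
(92*81)*√(F(V(5, -4)) - 25) = (92*81)*√(0 - 25) = 7452*√(-25) = 7452*(5*I) = 37260*I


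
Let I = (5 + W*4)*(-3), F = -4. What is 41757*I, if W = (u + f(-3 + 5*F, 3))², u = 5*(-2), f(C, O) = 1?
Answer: -41214159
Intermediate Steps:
u = -10
W = 81 (W = (-10 + 1)² = (-9)² = 81)
I = -987 (I = (5 + 81*4)*(-3) = (5 + 324)*(-3) = 329*(-3) = -987)
41757*I = 41757*(-987) = -41214159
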